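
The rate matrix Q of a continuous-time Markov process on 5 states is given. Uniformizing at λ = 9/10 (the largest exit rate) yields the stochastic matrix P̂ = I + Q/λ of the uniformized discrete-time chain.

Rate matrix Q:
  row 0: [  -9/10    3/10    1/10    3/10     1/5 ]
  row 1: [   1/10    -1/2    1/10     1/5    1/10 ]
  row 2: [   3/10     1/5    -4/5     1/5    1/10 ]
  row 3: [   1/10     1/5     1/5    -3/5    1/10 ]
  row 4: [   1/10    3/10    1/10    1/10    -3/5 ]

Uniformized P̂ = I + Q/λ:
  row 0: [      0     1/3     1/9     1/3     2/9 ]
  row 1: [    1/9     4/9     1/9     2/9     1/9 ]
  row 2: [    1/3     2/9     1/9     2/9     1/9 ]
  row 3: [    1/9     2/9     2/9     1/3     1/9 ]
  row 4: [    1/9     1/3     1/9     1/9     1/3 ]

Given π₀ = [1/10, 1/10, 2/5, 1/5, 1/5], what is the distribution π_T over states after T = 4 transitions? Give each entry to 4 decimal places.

t=0: π = [0.1000, 0.1000, 0.4000, 0.2000, 0.2000]
t=1: π = [0.1889, 0.2778, 0.1333, 0.2333, 0.1667]
t=2: π = [0.1198, 0.3235, 0.1370, 0.2506, 0.1691]
t=3: π = [0.1283, 0.3262, 0.1390, 0.2446, 0.1620]
t=4: π = [0.1277, 0.3270, 0.1383, 0.2456, 0.1614]

π = [0.1277, 0.3270, 0.1383, 0.2456, 0.1614]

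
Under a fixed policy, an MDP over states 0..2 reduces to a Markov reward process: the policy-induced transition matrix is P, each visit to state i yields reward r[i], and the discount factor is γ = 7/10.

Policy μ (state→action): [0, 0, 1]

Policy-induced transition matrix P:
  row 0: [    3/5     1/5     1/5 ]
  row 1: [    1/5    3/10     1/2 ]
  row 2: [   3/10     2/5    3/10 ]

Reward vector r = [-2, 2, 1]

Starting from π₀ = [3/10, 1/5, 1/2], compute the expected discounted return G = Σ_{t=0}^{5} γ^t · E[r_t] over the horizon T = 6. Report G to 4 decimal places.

G = 0.6279

t=0: π = [0.3000, 0.2000, 0.5000], E[r] = 0.3000, γ^t·E[r] = 0.300000, running G = 0.300000
t=1: π = [0.3700, 0.3200, 0.3100], E[r] = 0.2100, γ^t·E[r] = 0.147000, running G = 0.447000
t=2: π = [0.3790, 0.2940, 0.3270], E[r] = 0.1570, γ^t·E[r] = 0.076930, running G = 0.523930
t=3: π = [0.3843, 0.2948, 0.3209], E[r] = 0.1419, γ^t·E[r] = 0.048672, running G = 0.572602
t=4: π = [0.3858, 0.2937, 0.3205], E[r] = 0.1362, γ^t·E[r] = 0.032709, running G = 0.605311
t=5: π = [0.3864, 0.2935, 0.3202], E[r] = 0.1343, γ^t·E[r] = 0.022579, running G = 0.627889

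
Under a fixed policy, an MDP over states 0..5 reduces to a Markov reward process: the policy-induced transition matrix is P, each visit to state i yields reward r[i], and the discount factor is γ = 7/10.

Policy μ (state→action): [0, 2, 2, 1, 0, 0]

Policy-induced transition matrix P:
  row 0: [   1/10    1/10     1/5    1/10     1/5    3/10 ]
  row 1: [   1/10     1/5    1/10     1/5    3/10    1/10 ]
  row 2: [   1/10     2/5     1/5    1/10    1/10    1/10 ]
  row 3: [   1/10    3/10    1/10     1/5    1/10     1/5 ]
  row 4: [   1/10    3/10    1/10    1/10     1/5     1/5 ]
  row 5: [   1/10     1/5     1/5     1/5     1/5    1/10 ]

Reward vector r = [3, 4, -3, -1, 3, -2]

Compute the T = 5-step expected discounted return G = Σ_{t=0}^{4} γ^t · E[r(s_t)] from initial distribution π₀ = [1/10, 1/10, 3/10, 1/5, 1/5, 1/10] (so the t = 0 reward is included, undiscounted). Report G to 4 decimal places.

G = 1.8119

t=0: π = [0.1000, 0.1000, 0.3000, 0.2000, 0.2000, 0.1000], E[r] = 0.0000, γ^t·E[r] = 0.000000, running G = 0.000000
t=1: π = [0.1000, 0.2900, 0.1500, 0.1400, 0.1600, 0.1600], E[r] = 1.0300, γ^t·E[r] = 0.721000, running G = 0.721000
t=2: π = [0.1000, 0.2500, 0.1410, 0.1590, 0.2000, 0.1500], E[r] = 1.0180, γ^t·E[r] = 0.498820, running G = 1.219820
t=3: π = [0.1000, 0.2541, 0.1391, 0.1559, 0.1950, 0.1559], E[r] = 1.0164, γ^t·E[r] = 0.348625, running G = 1.568445
t=4: π = [0.1000, 0.2529, 0.1395, 0.1566, 0.1959, 0.1551], E[r] = 1.0141, γ^t·E[r] = 0.243485, running G = 1.811931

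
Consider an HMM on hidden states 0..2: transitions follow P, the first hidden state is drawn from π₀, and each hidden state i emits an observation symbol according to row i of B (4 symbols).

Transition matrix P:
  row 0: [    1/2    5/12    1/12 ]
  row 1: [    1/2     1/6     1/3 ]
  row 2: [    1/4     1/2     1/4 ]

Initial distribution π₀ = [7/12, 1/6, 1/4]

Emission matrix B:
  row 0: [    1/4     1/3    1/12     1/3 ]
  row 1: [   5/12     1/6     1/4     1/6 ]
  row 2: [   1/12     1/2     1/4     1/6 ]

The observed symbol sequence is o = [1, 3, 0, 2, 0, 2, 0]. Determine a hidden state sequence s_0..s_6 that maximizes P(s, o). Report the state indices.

t=0: δ = [1.944e-01, 2.778e-02, 1.250e-01]  (obs o_0=1)
t=1: δ = [3.241e-02, 1.350e-02, 5.208e-03]  ψ = [0, 0, 2]  (obs o_1=3)
t=2: δ = [4.051e-03, 5.626e-03, 3.751e-04]  ψ = [0, 0, 1]  (obs o_2=0)
t=3: δ = [2.344e-04, 4.220e-04, 4.689e-04]  ψ = [1, 0, 1]  (obs o_3=2)
t=4: δ = [5.275e-05, 9.768e-05, 1.172e-05]  ψ = [1, 2, 1]  (obs o_4=0)
t=5: δ = [4.070e-06, 5.494e-06, 8.140e-06]  ψ = [1, 0, 1]  (obs o_5=2)
t=6: δ = [6.868e-07, 1.696e-06, 1.696e-07]  ψ = [1, 2, 2]  (obs o_6=0)
backtrack: best end state = 1; path = [0, 0, 1, 2, 1, 2, 1]

path = [0, 0, 1, 2, 1, 2, 1]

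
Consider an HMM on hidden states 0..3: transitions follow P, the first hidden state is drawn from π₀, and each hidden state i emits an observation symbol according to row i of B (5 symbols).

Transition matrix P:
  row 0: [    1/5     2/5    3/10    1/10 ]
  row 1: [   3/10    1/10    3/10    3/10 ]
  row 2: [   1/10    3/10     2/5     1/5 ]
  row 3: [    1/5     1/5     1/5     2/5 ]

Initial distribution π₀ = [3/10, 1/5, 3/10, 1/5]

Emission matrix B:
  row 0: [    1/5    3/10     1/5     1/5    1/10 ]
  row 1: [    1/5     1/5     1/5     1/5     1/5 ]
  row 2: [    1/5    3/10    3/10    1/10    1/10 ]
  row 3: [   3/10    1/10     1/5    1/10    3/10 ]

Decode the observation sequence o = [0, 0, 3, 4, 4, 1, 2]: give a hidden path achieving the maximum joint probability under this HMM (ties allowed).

t=0: δ = [6.000e-02, 4.000e-02, 6.000e-02, 6.000e-02]  (obs o_0=0)
t=1: δ = [2.400e-03, 4.800e-03, 4.800e-03, 7.200e-03]  ψ = [0, 0, 2, 3]  (obs o_1=0)
t=2: δ = [2.880e-04, 2.880e-04, 1.920e-04, 2.880e-04]  ψ = [1, 2, 2, 3]  (obs o_2=3)
t=3: δ = [8.640e-06, 2.304e-05, 8.640e-06, 3.456e-05]  ψ = [1, 0, 0, 3]  (obs o_3=4)
t=4: δ = [6.912e-07, 1.382e-06, 6.912e-07, 4.147e-06]  ψ = [1, 3, 1, 3]  (obs o_4=4)
t=5: δ = [2.488e-07, 1.659e-07, 2.488e-07, 1.659e-07]  ψ = [3, 3, 3, 3]  (obs o_5=1)
t=6: δ = [9.953e-09, 1.991e-08, 2.986e-08, 1.327e-08]  ψ = [0, 0, 2, 3]  (obs o_6=2)
backtrack: best end state = 2; path = [3, 3, 3, 3, 3, 2, 2]

path = [3, 3, 3, 3, 3, 2, 2]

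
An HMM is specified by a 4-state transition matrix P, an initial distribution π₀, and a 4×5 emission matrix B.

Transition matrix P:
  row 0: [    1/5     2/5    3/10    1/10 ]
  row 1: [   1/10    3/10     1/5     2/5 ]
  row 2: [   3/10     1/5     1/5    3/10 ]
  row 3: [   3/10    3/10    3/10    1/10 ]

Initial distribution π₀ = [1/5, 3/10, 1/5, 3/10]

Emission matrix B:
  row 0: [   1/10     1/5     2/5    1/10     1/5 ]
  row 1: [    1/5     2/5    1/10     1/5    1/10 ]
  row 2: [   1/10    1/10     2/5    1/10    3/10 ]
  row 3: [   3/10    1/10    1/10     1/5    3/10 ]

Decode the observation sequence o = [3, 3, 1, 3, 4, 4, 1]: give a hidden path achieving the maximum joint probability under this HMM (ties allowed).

t=0: δ = [2.000e-02, 6.000e-02, 2.000e-02, 6.000e-02]  (obs o_0=3)
t=1: δ = [1.800e-03, 3.600e-03, 1.800e-03, 4.800e-03]  ψ = [3, 1, 3, 1]  (obs o_1=3)
t=2: δ = [2.880e-04, 5.760e-04, 1.440e-04, 1.440e-04]  ψ = [3, 3, 3, 1]  (obs o_2=1)
t=3: δ = [5.760e-06, 3.456e-05, 1.152e-05, 4.608e-05]  ψ = [0, 1, 1, 1]  (obs o_3=3)
t=4: δ = [2.765e-06, 1.382e-06, 4.147e-06, 4.147e-06]  ψ = [3, 3, 3, 1]  (obs o_4=4)
t=5: δ = [2.488e-07, 1.244e-07, 3.732e-07, 3.732e-07]  ψ = [2, 3, 3, 2]  (obs o_5=4)
t=6: δ = [2.239e-08, 4.479e-08, 1.120e-08, 1.120e-08]  ψ = [2, 3, 3, 2]  (obs o_6=1)
backtrack: best end state = 1; path = [1, 3, 1, 3, 2, 3, 1]

path = [1, 3, 1, 3, 2, 3, 1]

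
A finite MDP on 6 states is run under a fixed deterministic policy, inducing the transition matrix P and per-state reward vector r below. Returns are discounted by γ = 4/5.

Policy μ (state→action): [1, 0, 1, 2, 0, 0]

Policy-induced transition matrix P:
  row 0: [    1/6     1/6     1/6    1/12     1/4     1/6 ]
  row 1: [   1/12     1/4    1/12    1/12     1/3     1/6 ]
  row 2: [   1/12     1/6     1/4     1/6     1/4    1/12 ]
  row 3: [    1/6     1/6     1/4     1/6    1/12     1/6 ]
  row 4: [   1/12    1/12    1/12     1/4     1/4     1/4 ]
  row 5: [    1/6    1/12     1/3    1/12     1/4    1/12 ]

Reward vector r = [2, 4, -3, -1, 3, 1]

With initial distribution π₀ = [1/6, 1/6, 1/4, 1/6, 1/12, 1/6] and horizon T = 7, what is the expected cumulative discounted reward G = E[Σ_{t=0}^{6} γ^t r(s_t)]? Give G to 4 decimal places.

G = 3.3934

t=0: π = [0.1667, 0.1667, 0.2500, 0.1667, 0.0833, 0.1667], E[r] = 0.5000, γ^t·E[r] = 0.500000, running G = 0.500000
t=1: π = [0.1250, 0.1597, 0.2083, 0.1319, 0.2361, 0.1389], E[r] = 0.9792, γ^t·E[r] = 0.783333, running G = 1.283333
t=2: π = [0.1163, 0.1487, 0.1852, 0.1510, 0.2413, 0.1574], E[r] = 1.0023, γ^t·E[r] = 0.641481, running G = 1.924815
t=3: π = [0.1187, 0.1458, 0.1884, 0.1516, 0.2372, 0.1582], E[r] = 0.9739, γ^t·E[r] = 0.498617, running G = 2.423432
t=4: π = [0.1190, 0.1459, 0.1894, 0.1512, 0.2369, 0.1575], E[r] = 0.9702, γ^t·E[r] = 0.397402, running G = 2.820835
t=5: π = [0.1190, 0.1460, 0.1894, 0.1512, 0.2370, 0.1575], E[r] = 0.9707, γ^t·E[r] = 0.318073, running G = 3.138907
t=6: π = [0.1190, 0.1460, 0.1894, 0.1512, 0.2370, 0.1575], E[r] = 0.9708, γ^t·E[r] = 0.254486, running G = 3.393393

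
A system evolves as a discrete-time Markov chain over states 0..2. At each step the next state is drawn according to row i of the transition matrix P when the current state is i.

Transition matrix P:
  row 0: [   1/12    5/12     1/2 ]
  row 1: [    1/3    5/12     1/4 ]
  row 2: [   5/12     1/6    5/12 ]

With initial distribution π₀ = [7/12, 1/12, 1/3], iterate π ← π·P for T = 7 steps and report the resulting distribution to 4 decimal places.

t=0: π = [0.5833, 0.0833, 0.3333]
t=1: π = [0.2153, 0.3333, 0.4514]
t=2: π = [0.3171, 0.3038, 0.3791]
t=3: π = [0.2856, 0.3219, 0.3925]
t=4: π = [0.2946, 0.3186, 0.3868]
t=5: π = [0.2919, 0.3200, 0.3881]
t=6: π = [0.2927, 0.3196, 0.3877]
t=7: π = [0.2925, 0.3198, 0.3878]

π = [0.2925, 0.3198, 0.3878]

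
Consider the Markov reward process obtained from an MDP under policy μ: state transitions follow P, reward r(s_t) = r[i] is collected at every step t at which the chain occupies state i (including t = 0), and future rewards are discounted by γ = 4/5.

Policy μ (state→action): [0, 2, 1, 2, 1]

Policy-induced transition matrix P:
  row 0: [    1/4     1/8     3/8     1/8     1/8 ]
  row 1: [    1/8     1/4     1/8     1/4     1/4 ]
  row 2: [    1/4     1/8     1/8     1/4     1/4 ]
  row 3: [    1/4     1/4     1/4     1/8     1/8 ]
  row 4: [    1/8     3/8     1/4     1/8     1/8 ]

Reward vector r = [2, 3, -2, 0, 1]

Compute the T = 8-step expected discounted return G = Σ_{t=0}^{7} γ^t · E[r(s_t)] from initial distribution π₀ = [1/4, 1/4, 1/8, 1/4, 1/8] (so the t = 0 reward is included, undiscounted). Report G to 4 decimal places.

t=0: π = [0.2500, 0.2500, 0.1250, 0.2500, 0.1250], E[r] = 1.1250, γ^t·E[r] = 1.125000, running G = 1.125000
t=1: π = [0.2031, 0.2188, 0.2344, 0.1719, 0.1719], E[r] = 0.7656, γ^t·E[r] = 0.612500, running G = 1.737500
t=2: π = [0.2012, 0.2168, 0.2188, 0.1816, 0.1816], E[r] = 0.7969, γ^t·E[r] = 0.510000, running G = 2.247500
t=3: π = [0.2002, 0.2202, 0.2207, 0.1794, 0.1794], E[r] = 0.7991, γ^t·E[r] = 0.409125, running G = 2.656625
t=4: π = [0.2000, 0.2198, 0.2199, 0.1801, 0.1801], E[r] = 0.7998, γ^t·E[r] = 0.327613, running G = 2.984238
t=5: π = [0.2000, 0.2200, 0.2200, 0.1800, 0.1800], E[r] = 0.8000, γ^t·E[r] = 0.262133, running G = 3.246370
t=6: π = [0.2000, 0.2200, 0.2200, 0.1800, 0.1800], E[r] = 0.8000, γ^t·E[r] = 0.209713, running G = 3.456083
t=7: π = [0.2000, 0.2200, 0.2200, 0.1800, 0.1800], E[r] = 0.8000, γ^t·E[r] = 0.167772, running G = 3.623855

G = 3.6239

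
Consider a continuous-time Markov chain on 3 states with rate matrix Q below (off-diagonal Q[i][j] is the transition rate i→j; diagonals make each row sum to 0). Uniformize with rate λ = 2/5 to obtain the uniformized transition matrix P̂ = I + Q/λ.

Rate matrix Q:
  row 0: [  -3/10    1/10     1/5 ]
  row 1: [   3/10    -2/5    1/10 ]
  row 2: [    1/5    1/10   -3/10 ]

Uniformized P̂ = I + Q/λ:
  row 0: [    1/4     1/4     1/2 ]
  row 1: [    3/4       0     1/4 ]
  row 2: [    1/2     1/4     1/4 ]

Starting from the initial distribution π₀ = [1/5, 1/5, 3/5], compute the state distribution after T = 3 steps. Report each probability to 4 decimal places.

π = [0.4438, 0.2000, 0.3563]

t=0: π = [0.2000, 0.2000, 0.6000]
t=1: π = [0.5000, 0.2000, 0.3000]
t=2: π = [0.4250, 0.2000, 0.3750]
t=3: π = [0.4438, 0.2000, 0.3563]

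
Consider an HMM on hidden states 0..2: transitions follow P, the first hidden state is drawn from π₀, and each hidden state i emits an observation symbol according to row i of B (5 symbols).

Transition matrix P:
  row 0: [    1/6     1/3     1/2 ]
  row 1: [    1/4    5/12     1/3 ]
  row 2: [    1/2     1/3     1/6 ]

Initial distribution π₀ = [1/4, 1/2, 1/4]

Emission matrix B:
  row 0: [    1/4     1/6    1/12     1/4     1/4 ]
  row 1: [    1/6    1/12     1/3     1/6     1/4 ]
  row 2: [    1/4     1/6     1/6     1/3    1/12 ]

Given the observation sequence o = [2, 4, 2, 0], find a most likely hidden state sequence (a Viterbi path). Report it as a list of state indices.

t=0: δ = [2.083e-02, 1.667e-01, 4.167e-02]  (obs o_0=2)
t=1: δ = [1.042e-02, 1.736e-02, 4.630e-03]  ψ = [1, 1, 1]  (obs o_1=4)
t=2: δ = [3.617e-04, 2.411e-03, 9.645e-04]  ψ = [1, 1, 1]  (obs o_2=2)
t=3: δ = [1.507e-04, 1.674e-04, 2.009e-04]  ψ = [1, 1, 1]  (obs o_3=0)
backtrack: best end state = 2; path = [1, 1, 1, 2]

path = [1, 1, 1, 2]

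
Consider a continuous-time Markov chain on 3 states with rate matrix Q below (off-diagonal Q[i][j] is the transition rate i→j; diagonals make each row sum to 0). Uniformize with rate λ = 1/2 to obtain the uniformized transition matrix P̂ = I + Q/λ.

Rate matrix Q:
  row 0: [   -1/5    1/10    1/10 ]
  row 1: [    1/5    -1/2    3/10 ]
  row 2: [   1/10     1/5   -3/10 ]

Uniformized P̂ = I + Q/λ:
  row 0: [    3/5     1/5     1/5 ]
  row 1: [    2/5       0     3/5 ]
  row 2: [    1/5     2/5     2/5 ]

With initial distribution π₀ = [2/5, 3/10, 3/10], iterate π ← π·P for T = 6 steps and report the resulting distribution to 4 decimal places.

π = [0.4091, 0.2274, 0.3635]

t=0: π = [0.4000, 0.3000, 0.3000]
t=1: π = [0.4200, 0.2000, 0.3800]
t=2: π = [0.4080, 0.2360, 0.3560]
t=3: π = [0.4104, 0.2240, 0.3656]
t=4: π = [0.4090, 0.2283, 0.3627]
t=5: π = [0.4092, 0.2269, 0.3639]
t=6: π = [0.4091, 0.2274, 0.3635]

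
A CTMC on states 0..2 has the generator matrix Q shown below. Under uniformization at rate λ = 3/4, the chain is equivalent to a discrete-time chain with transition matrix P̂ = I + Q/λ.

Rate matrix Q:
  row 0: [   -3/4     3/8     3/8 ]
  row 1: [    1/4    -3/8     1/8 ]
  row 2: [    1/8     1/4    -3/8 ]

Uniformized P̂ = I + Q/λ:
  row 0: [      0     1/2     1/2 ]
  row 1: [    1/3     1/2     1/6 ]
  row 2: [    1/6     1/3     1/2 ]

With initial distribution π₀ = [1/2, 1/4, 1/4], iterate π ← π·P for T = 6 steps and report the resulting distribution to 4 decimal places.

π = [0.2059, 0.4411, 0.3529]

t=0: π = [0.5000, 0.2500, 0.2500]
t=1: π = [0.1250, 0.4583, 0.4167]
t=2: π = [0.2222, 0.4306, 0.3472]
t=3: π = [0.2014, 0.4421, 0.3565]
t=4: π = [0.2068, 0.4406, 0.3526]
t=5: π = [0.2056, 0.4412, 0.3531]
t=6: π = [0.2059, 0.4411, 0.3529]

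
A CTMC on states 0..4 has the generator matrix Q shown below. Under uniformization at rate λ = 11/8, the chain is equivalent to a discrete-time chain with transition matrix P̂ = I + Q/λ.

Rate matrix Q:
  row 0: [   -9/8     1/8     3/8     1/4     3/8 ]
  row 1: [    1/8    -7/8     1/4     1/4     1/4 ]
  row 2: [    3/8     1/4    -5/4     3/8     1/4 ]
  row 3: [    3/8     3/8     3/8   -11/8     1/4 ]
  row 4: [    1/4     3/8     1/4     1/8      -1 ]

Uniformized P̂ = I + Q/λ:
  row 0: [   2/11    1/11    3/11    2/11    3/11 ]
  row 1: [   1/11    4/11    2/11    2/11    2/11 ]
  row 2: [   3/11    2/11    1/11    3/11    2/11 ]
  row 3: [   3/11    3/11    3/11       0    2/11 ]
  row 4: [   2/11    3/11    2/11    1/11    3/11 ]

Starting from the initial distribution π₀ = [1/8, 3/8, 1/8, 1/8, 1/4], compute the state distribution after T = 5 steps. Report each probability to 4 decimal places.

π = [0.1913, 0.2423, 0.1953, 0.1520, 0.2191]

t=0: π = [0.1250, 0.3750, 0.1250, 0.1250, 0.2500]
t=1: π = [0.1705, 0.2727, 0.1932, 0.1477, 0.2159]
t=2: π = [0.1880, 0.2490, 0.1932, 0.1529, 0.2169]
t=3: π = [0.1906, 0.2436, 0.1952, 0.1519, 0.2186]
t=4: π = [0.1912, 0.2425, 0.1952, 0.1521, 0.2190]
t=5: π = [0.1913, 0.2423, 0.1953, 0.1520, 0.2191]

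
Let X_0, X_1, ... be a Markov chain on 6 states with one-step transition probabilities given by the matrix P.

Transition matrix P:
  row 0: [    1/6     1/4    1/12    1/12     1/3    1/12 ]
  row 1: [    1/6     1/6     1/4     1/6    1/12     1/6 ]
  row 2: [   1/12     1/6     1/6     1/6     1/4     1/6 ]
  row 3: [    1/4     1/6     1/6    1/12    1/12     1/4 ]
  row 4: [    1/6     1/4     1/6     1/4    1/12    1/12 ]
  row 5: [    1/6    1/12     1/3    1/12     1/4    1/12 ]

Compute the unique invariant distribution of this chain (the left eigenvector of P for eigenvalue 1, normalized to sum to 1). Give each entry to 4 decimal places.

π = [0.1627, 0.1836, 0.1915, 0.1444, 0.1790, 0.1387]

Balance equations π_j = Σ_i π_i·P[i][j]:
  π_0 = 1/6·π_0 + 1/6·π_1 + 1/12·π_2 + 1/4·π_3 + 1/6·π_4 + 1/6·π_5
  π_1 = 1/4·π_0 + 1/6·π_1 + 1/6·π_2 + 1/6·π_3 + 1/4·π_4 + 1/12·π_5
  π_2 = 1/12·π_0 + 1/4·π_1 + 1/6·π_2 + 1/6·π_3 + 1/6·π_4 + 1/3·π_5
  π_3 = 1/12·π_0 + 1/6·π_1 + 1/6·π_2 + 1/12·π_3 + 1/4·π_4 + 1/12·π_5
  π_4 = 1/3·π_0 + 1/12·π_1 + 1/4·π_2 + 1/12·π_3 + 1/12·π_4 + 1/4·π_5
  normalize: π_0 + π_1 + π_2 + π_3 + π_4 + π_5 = 1
Solving the linear system gives exactly π = [8773/53907, 3299/17969, 10324/53907, 458/3171, 9652/53907, 7475/53907].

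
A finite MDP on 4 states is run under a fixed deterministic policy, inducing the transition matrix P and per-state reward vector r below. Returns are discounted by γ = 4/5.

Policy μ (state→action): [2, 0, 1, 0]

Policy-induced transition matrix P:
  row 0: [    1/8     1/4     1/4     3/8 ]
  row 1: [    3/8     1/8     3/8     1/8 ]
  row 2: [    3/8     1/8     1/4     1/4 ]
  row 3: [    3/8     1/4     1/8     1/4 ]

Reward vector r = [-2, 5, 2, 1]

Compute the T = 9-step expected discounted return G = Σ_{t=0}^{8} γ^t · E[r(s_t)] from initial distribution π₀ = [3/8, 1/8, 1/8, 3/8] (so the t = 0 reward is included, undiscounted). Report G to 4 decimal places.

t=0: π = [0.3750, 0.1250, 0.1250, 0.3750], E[r] = 0.5000, γ^t·E[r] = 0.500000, running G = 0.500000
t=1: π = [0.2813, 0.2188, 0.2188, 0.2813], E[r] = 1.2500, γ^t·E[r] = 1.000000, running G = 1.500000
t=2: π = [0.3047, 0.1953, 0.2422, 0.2578], E[r] = 1.1094, γ^t·E[r] = 0.710000, running G = 2.210000
t=3: π = [0.2988, 0.1953, 0.2422, 0.2637], E[r] = 1.1270, γ^t·E[r] = 0.577000, running G = 2.787000
t=4: π = [0.3003, 0.1953, 0.2415, 0.2629], E[r] = 1.1218, γ^t·E[r] = 0.459500, running G = 3.246500
t=5: π = [0.2999, 0.1954, 0.2415, 0.2631], E[r] = 1.1234, γ^t·E[r] = 0.368110, running G = 3.614610
t=6: π = [0.3000, 0.1954, 0.2415, 0.2631], E[r] = 1.1230, γ^t·E[r] = 0.294389, running G = 3.908999
t=7: π = [0.3000, 0.1954, 0.2415, 0.2631], E[r] = 1.1231, γ^t·E[r] = 0.235530, running G = 4.144529
t=8: π = [0.3000, 0.1954, 0.2415, 0.2631], E[r] = 1.1231, γ^t·E[r] = 0.188420, running G = 4.332949

G = 4.3329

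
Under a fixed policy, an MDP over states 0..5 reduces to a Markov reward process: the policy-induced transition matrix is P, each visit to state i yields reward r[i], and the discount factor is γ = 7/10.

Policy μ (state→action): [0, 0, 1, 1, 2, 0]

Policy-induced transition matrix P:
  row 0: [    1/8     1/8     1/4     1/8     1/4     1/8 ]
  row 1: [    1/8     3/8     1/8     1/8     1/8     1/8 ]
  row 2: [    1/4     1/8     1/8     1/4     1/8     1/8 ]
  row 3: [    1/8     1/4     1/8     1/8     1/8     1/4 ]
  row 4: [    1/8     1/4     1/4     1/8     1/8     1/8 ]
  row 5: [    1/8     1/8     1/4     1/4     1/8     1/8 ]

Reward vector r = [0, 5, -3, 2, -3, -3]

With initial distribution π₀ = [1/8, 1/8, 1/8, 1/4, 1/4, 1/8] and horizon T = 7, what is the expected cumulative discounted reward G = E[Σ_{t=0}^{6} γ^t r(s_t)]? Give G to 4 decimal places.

t=0: π = [0.1250, 0.1250, 0.1250, 0.2500, 0.2500, 0.1250], E[r] = -0.3750, γ^t·E[r] = -0.375000, running G = -0.375000
t=1: π = [0.1406, 0.2188, 0.1875, 0.1563, 0.1406, 0.1563], E[r] = -0.0469, γ^t·E[r] = -0.032813, running G = -0.407813
t=2: π = [0.1484, 0.2168, 0.1797, 0.1680, 0.1426, 0.1445], E[r] = 0.0195, γ^t·E[r] = 0.009570, running G = -0.398242
t=3: π = [0.1475, 0.2180, 0.1794, 0.1655, 0.1436, 0.1460], E[r] = 0.0142, γ^t·E[r] = 0.004857, running G = -0.393385
t=4: π = [0.1474, 0.2181, 0.1796, 0.1657, 0.1434, 0.1457], E[r] = 0.0158, γ^t·E[r] = 0.003796, running G = -0.389590
t=5: π = [0.1475, 0.2182, 0.1796, 0.1657, 0.1434, 0.1457], E[r] = 0.0161, γ^t·E[r] = 0.002702, running G = -0.386888
t=6: π = [0.1474, 0.2182, 0.1796, 0.1657, 0.1434, 0.1457], E[r] = 0.0161, γ^t·E[r] = 0.001892, running G = -0.384996

G = -0.3850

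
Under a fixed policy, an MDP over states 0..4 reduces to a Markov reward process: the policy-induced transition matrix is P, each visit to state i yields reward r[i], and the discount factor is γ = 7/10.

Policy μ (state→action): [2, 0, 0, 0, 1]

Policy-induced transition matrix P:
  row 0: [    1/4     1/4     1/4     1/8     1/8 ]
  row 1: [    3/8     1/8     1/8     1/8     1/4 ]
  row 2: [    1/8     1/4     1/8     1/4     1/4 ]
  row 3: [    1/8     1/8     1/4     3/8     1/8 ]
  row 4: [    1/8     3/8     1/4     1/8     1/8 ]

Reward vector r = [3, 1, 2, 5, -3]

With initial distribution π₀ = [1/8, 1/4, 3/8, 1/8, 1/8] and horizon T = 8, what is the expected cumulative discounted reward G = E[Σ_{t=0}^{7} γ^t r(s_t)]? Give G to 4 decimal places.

t=0: π = [0.1250, 0.2500, 0.3750, 0.1250, 0.1250], E[r] = 1.6250, γ^t·E[r] = 1.625000, running G = 1.625000
t=1: π = [0.2031, 0.2188, 0.1719, 0.2031, 0.2031], E[r] = 1.5781, γ^t·E[r] = 1.104688, running G = 2.729688
t=2: π = [0.2051, 0.2227, 0.2012, 0.1973, 0.1738], E[r] = 1.7051, γ^t·E[r] = 0.835488, running G = 3.565176
t=3: π = [0.2063, 0.2192, 0.1970, 0.1995, 0.1780], E[r] = 1.6956, γ^t·E[r] = 0.581576, running G = 4.146752
t=4: π = [0.2056, 0.2199, 0.1980, 0.1995, 0.1770], E[r] = 1.6990, γ^t·E[r] = 0.407931, running G = 4.554683
t=5: π = [0.2057, 0.2197, 0.1978, 0.1996, 0.1772], E[r] = 1.6987, γ^t·E[r] = 0.285493, running G = 4.840176
t=6: π = [0.2056, 0.2197, 0.1978, 0.1996, 0.1772], E[r] = 1.6989, γ^t·E[r] = 0.199869, running G = 5.040045
t=7: π = [0.2056, 0.2197, 0.1978, 0.1996, 0.1772], E[r] = 1.6988, γ^t·E[r] = 0.139907, running G = 5.179952

G = 5.1800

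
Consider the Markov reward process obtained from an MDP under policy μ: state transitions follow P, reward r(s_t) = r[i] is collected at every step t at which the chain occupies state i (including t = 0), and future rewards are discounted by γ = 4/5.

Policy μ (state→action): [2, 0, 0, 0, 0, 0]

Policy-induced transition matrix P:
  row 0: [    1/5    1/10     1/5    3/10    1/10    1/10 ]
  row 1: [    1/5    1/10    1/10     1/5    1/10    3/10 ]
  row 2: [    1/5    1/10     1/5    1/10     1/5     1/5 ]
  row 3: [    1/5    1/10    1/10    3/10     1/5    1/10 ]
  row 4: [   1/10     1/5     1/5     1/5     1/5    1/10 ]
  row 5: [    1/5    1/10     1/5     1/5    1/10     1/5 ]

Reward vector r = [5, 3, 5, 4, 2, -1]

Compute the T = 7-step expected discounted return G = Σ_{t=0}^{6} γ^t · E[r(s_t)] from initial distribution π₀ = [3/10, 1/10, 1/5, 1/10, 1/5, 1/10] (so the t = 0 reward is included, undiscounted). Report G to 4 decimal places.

t=0: π = [0.3000, 0.1000, 0.2000, 0.1000, 0.2000, 0.1000], E[r] = 3.5000, γ^t·E[r] = 3.500000, running G = 3.500000
t=1: π = [0.1800, 0.1200, 0.1800, 0.2200, 0.1500, 0.1500], E[r] = 3.1900, γ^t·E[r] = 2.552000, running G = 6.052000
t=2: π = [0.1850, 0.1150, 0.1660, 0.2220, 0.1550, 0.1570], E[r] = 3.1410, γ^t·E[r] = 2.010240, running G = 8.062240
t=3: π = [0.1845, 0.1155, 0.1663, 0.2241, 0.1543, 0.1553], E[r] = 3.1502, γ^t·E[r] = 1.612902, running G = 9.675142
t=4: π = [0.1846, 0.1154, 0.1660, 0.2242, 0.1545, 0.1553], E[r] = 3.1499, γ^t·E[r] = 1.290215, running G = 10.965358
t=5: π = [0.1846, 0.1154, 0.1660, 0.2243, 0.1545, 0.1552], E[r] = 3.1501, γ^t·E[r] = 1.032229, running G = 11.997587
t=6: π = [0.1846, 0.1154, 0.1660, 0.2243, 0.1545, 0.1552], E[r] = 3.1501, γ^t·E[r] = 0.825781, running G = 12.823367

G = 12.8234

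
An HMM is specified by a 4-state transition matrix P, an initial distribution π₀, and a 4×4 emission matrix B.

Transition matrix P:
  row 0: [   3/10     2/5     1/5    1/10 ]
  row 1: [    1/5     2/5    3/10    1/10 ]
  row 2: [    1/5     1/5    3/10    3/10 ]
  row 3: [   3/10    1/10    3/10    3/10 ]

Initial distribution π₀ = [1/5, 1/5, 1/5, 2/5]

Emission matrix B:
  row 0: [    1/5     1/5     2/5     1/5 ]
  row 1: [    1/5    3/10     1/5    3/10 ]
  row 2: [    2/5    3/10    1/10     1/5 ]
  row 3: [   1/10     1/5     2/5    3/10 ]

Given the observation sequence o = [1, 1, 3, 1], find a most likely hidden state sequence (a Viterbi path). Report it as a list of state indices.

t=0: δ = [4.000e-02, 6.000e-02, 6.000e-02, 8.000e-02]  (obs o_0=1)
t=1: δ = [4.800e-03, 7.200e-03, 7.200e-03, 4.800e-03]  ψ = [3, 1, 3, 3]  (obs o_1=1)
t=2: δ = [2.880e-04, 8.640e-04, 4.320e-04, 6.480e-04]  ψ = [0, 1, 1, 2]  (obs o_2=3)
t=3: δ = [3.888e-05, 1.037e-04, 7.776e-05, 3.888e-05]  ψ = [3, 1, 1, 3]  (obs o_3=1)
backtrack: best end state = 1; path = [1, 1, 1, 1]

path = [1, 1, 1, 1]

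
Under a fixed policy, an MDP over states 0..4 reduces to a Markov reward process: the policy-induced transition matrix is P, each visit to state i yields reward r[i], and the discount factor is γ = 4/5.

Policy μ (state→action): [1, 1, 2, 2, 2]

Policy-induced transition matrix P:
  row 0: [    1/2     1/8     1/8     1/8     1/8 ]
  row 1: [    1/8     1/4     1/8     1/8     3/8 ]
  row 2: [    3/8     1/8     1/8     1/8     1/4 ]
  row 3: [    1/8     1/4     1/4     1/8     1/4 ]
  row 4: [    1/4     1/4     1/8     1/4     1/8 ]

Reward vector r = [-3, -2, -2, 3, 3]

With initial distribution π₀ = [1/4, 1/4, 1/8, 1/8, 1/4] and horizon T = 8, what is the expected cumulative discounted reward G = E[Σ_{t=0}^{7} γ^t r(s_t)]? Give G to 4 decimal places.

G = -1.8374

t=0: π = [0.2500, 0.2500, 0.1250, 0.1250, 0.2500], E[r] = -0.3750, γ^t·E[r] = -0.375000, running G = -0.375000
t=1: π = [0.2813, 0.2031, 0.1406, 0.1563, 0.2188], E[r] = -0.4063, γ^t·E[r] = -0.325000, running G = -0.700000
t=2: π = [0.2930, 0.1973, 0.1445, 0.1523, 0.2129], E[r] = -0.4668, γ^t·E[r] = -0.298750, running G = -0.998750
t=3: π = [0.2976, 0.1953, 0.1440, 0.1516, 0.2114], E[r] = -0.4824, γ^t·E[r] = -0.247000, running G = -1.245750
t=4: π = [0.2990, 0.1948, 0.1440, 0.1514, 0.2108], E[r] = -0.4880, γ^t·E[r] = -0.199875, running G = -1.445625
t=5: π = [0.2995, 0.1946, 0.1439, 0.1513, 0.2106], E[r] = -0.4896, γ^t·E[r] = -0.160443, running G = -1.606068
t=6: π = [0.2996, 0.1946, 0.1439, 0.1513, 0.2106], E[r] = -0.4901, γ^t·E[r] = -0.128489, running G = -1.734556
t=7: π = [0.2997, 0.1946, 0.1439, 0.1513, 0.2105], E[r] = -0.4903, γ^t·E[r] = -0.102824, running G = -1.837381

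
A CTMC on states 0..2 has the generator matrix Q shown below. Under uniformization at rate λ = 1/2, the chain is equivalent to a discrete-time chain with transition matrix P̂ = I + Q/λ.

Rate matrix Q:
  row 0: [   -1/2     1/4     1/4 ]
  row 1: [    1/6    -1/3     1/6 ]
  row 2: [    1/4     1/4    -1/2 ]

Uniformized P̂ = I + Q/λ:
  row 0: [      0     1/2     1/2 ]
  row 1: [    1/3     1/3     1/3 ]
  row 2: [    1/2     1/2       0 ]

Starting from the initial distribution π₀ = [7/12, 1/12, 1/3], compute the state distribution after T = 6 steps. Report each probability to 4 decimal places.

π = [0.2877, 0.4286, 0.2838]

t=0: π = [0.5833, 0.0833, 0.3333]
t=1: π = [0.1944, 0.4861, 0.3194]
t=2: π = [0.3218, 0.4190, 0.2593]
t=3: π = [0.2693, 0.4302, 0.3005]
t=4: π = [0.2937, 0.4283, 0.2780]
t=5: π = [0.2818, 0.4286, 0.2896]
t=6: π = [0.2877, 0.4286, 0.2838]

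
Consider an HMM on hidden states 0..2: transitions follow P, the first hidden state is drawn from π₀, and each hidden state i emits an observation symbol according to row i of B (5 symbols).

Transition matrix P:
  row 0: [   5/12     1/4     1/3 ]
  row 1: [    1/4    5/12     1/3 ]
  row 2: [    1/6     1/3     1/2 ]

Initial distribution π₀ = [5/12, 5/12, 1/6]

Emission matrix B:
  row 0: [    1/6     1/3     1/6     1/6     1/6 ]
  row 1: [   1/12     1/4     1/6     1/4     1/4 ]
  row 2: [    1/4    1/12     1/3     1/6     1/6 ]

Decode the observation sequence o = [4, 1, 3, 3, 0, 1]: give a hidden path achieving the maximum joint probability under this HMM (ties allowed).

path = [1, 1, 1, 1, 2, 1]

t=0: δ = [6.944e-02, 1.042e-01, 2.778e-02]  (obs o_0=4)
t=1: δ = [9.645e-03, 1.085e-02, 2.894e-03]  ψ = [0, 1, 1]  (obs o_1=1)
t=2: δ = [6.698e-04, 1.130e-03, 6.028e-04]  ψ = [0, 1, 1]  (obs o_2=3)
t=3: δ = [4.710e-05, 1.177e-04, 6.279e-05]  ψ = [1, 1, 1]  (obs o_3=3)
t=4: δ = [4.906e-06, 4.088e-06, 9.811e-06]  ψ = [1, 1, 1]  (obs o_4=0)
t=5: δ = [6.814e-07, 8.176e-07, 4.088e-07]  ψ = [0, 2, 2]  (obs o_5=1)
backtrack: best end state = 1; path = [1, 1, 1, 1, 2, 1]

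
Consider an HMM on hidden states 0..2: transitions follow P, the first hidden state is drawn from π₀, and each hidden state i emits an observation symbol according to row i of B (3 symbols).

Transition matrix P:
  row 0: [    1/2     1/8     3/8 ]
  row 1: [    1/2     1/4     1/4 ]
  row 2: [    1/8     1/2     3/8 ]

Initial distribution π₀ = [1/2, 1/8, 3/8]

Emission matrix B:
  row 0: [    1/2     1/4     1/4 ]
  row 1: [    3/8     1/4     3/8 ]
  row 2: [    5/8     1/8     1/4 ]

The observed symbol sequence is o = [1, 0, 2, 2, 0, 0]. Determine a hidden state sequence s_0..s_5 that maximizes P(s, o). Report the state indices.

t=0: δ = [1.250e-01, 3.125e-02, 4.688e-02]  (obs o_0=1)
t=1: δ = [3.125e-02, 8.789e-03, 2.930e-02]  ψ = [0, 2, 0]  (obs o_1=0)
t=2: δ = [3.906e-03, 5.493e-03, 2.930e-03]  ψ = [0, 2, 0]  (obs o_2=2)
t=3: δ = [6.866e-04, 5.493e-04, 3.662e-04]  ψ = [1, 2, 0]  (obs o_3=2)
t=4: δ = [1.717e-04, 6.866e-05, 1.609e-04]  ψ = [0, 2, 0]  (obs o_4=0)
t=5: δ = [4.292e-05, 3.017e-05, 4.023e-05]  ψ = [0, 2, 0]  (obs o_5=0)
backtrack: best end state = 0; path = [0, 2, 1, 0, 0, 0]

path = [0, 2, 1, 0, 0, 0]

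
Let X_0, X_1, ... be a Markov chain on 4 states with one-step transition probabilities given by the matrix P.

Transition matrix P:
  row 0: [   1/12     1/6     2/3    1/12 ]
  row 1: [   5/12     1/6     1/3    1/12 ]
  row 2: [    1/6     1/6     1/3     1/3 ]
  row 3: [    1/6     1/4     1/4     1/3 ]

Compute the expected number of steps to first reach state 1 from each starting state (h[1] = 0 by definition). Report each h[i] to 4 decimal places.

First-step conditioning: h[1] = 0; for i ≠ 1, h[i] = 1 + Σ_k P[i][k]·h[k].
  h[0] = 1 + 1/12·h[0] + 2/3·h[2] + 1/12·h[3]
  h[2] = 1 + 1/6·h[0] + 1/3·h[2] + 1/3·h[3]
  h[3] = 1 + 1/6·h[0] + 1/4·h[2] + 1/3·h[3]
Solving the 3×3 linear system over states ≠ 1 gives exactly h = [954/179, 0, 936/179, 858/179] (h[1] = 0 is the target).

h = [5.3296, 0.0000, 5.2291, 4.7933]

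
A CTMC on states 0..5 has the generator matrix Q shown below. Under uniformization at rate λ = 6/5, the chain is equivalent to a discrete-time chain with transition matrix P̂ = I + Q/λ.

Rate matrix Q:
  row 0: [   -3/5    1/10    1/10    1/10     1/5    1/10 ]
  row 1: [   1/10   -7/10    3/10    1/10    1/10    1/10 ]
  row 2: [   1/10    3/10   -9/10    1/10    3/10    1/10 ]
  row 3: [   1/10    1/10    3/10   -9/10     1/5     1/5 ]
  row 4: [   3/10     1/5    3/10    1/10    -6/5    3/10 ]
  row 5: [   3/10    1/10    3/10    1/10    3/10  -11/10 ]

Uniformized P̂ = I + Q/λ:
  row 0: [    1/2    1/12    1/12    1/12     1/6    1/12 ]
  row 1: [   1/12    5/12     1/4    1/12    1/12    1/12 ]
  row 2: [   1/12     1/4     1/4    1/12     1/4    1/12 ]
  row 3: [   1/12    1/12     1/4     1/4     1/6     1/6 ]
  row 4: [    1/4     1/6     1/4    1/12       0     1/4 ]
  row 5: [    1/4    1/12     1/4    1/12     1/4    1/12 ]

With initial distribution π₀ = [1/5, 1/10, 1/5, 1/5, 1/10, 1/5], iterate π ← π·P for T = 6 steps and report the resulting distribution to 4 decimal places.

π = [0.2200, 0.1972, 0.2133, 0.1000, 0.1524, 0.1171]

t=0: π = [0.2000, 0.1000, 0.2000, 0.2000, 0.1000, 0.2000]
t=1: π = [0.2167, 0.1583, 0.2167, 0.1167, 0.1750, 0.1167]
t=2: π = [0.2222, 0.1868, 0.2139, 0.1028, 0.1521, 0.1222]
t=3: π = [0.2216, 0.1939, 0.2130, 0.1005, 0.1538, 0.1172]
t=4: π = [0.2209, 0.1963, 0.2131, 0.1001, 0.1524, 0.1173]
t=5: π = [0.2203, 0.1970, 0.2132, 0.1000, 0.1524, 0.1171]
t=6: π = [0.2200, 0.1972, 0.2133, 0.1000, 0.1524, 0.1171]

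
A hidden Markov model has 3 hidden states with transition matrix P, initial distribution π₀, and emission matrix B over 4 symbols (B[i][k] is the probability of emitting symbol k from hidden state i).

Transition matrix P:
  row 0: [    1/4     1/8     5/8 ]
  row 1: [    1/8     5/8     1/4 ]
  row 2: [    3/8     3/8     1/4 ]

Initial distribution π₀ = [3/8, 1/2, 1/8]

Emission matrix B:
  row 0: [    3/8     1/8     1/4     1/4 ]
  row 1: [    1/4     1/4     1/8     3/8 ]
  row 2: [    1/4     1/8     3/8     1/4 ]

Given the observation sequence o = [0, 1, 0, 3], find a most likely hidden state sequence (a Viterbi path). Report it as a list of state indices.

t=0: δ = [1.406e-01, 1.250e-01, 3.125e-02]  (obs o_0=0)
t=1: δ = [4.395e-03, 1.953e-02, 1.099e-02]  ψ = [0, 1, 0]  (obs o_1=1)
t=2: δ = [1.545e-03, 3.052e-03, 1.221e-03]  ψ = [2, 1, 1]  (obs o_2=0)
t=3: δ = [1.144e-04, 7.153e-04, 2.414e-04]  ψ = [2, 1, 0]  (obs o_3=3)
backtrack: best end state = 1; path = [1, 1, 1, 1]

path = [1, 1, 1, 1]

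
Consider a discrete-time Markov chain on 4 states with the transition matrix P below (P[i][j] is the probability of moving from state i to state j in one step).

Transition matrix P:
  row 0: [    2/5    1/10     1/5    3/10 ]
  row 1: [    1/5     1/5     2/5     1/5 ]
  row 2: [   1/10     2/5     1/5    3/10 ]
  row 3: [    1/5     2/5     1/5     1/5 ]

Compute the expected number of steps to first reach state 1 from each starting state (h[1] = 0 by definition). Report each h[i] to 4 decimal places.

h = [4.1353, 0.0000, 2.8947, 3.0075]

First-step conditioning: h[1] = 0; for i ≠ 1, h[i] = 1 + Σ_k P[i][k]·h[k].
  h[0] = 1 + 2/5·h[0] + 1/5·h[2] + 3/10·h[3]
  h[2] = 1 + 1/10·h[0] + 1/5·h[2] + 3/10·h[3]
  h[3] = 1 + 1/5·h[0] + 1/5·h[2] + 1/5·h[3]
Solving the 3×3 linear system over states ≠ 1 gives exactly h = [550/133, 0, 55/19, 400/133] (h[1] = 0 is the target).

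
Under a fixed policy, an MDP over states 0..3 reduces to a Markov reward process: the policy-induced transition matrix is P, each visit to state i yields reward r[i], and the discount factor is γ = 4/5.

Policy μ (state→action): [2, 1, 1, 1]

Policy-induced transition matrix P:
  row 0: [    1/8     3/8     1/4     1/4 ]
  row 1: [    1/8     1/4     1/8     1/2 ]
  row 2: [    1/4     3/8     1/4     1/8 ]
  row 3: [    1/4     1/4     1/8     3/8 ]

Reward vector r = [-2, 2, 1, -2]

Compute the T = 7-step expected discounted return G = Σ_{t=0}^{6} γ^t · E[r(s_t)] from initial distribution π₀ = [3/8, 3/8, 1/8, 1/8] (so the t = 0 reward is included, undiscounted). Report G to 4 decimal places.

G = -0.9519

t=0: π = [0.3750, 0.3750, 0.1250, 0.1250], E[r] = -0.1250, γ^t·E[r] = -0.125000, running G = -0.125000
t=1: π = [0.1563, 0.3125, 0.1875, 0.3438], E[r] = -0.1875, γ^t·E[r] = -0.150000, running G = -0.275000
t=2: π = [0.1914, 0.2930, 0.1680, 0.3477], E[r] = -0.3242, γ^t·E[r] = -0.207500, running G = -0.482500
t=3: π = [0.1895, 0.2949, 0.1699, 0.3457], E[r] = -0.3105, γ^t·E[r] = -0.159000, running G = -0.641500
t=4: π = [0.1895, 0.2949, 0.1699, 0.3457], E[r] = -0.3105, γ^t·E[r] = -0.127200, running G = -0.768700
t=5: π = [0.1895, 0.2949, 0.1699, 0.3457], E[r] = -0.3105, γ^t·E[r] = -0.101760, running G = -0.870460
t=6: π = [0.1895, 0.2949, 0.1699, 0.3457], E[r] = -0.3105, γ^t·E[r] = -0.081408, running G = -0.951868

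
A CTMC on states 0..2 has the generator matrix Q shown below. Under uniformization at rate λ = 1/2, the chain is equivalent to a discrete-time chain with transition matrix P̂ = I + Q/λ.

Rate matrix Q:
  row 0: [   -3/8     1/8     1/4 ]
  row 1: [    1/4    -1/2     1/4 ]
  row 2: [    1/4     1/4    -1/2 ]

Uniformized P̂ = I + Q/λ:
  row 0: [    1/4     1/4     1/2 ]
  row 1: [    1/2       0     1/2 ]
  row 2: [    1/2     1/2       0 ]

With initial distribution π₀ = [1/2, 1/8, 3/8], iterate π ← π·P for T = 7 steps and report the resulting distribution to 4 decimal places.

π = [0.4000, 0.2670, 0.3330]

t=0: π = [0.5000, 0.1250, 0.3750]
t=1: π = [0.3750, 0.3125, 0.3125]
t=2: π = [0.4063, 0.2500, 0.3438]
t=3: π = [0.3984, 0.2734, 0.3281]
t=4: π = [0.4004, 0.2637, 0.3359]
t=5: π = [0.3999, 0.2681, 0.3320]
t=6: π = [0.4000, 0.2660, 0.3340]
t=7: π = [0.4000, 0.2670, 0.3330]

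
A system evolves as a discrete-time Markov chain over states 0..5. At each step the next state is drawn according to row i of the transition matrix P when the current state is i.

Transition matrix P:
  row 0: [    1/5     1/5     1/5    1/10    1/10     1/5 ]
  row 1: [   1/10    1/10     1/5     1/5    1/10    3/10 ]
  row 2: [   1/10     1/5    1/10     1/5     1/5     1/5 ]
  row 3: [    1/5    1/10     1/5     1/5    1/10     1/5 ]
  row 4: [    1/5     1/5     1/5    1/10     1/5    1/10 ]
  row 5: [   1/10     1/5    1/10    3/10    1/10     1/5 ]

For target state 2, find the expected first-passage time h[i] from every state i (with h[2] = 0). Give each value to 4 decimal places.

First-step conditioning: h[2] = 0; for i ≠ 2, h[i] = 1 + Σ_k P[i][k]·h[k].
  h[0] = 1 + 1/5·h[0] + 1/5·h[1] + 1/10·h[3] + 1/10·h[4] + 1/5·h[5]
  h[1] = 1 + 1/10·h[0] + 1/10·h[1] + 1/5·h[3] + 1/10·h[4] + 3/10·h[5]
  h[3] = 1 + 1/5·h[0] + 1/10·h[1] + 1/5·h[3] + 1/10·h[4] + 1/5·h[5]
  h[4] = 1 + 1/5·h[0] + 1/5·h[1] + 1/10·h[3] + 1/5·h[4] + 1/10·h[5]
  h[5] = 1 + 1/10·h[0] + 1/5·h[1] + 3/10·h[3] + 1/10·h[4] + 1/5·h[5]
Solving the 5×5 linear system over states ≠ 2 gives exactly h = [90180/16183, 90990/16183, 0, 90090/16183, 89180/16183, 99180/16183] (h[2] = 0 is the target).

h = [5.5725, 5.6226, 0.0000, 5.5670, 5.5107, 6.1287]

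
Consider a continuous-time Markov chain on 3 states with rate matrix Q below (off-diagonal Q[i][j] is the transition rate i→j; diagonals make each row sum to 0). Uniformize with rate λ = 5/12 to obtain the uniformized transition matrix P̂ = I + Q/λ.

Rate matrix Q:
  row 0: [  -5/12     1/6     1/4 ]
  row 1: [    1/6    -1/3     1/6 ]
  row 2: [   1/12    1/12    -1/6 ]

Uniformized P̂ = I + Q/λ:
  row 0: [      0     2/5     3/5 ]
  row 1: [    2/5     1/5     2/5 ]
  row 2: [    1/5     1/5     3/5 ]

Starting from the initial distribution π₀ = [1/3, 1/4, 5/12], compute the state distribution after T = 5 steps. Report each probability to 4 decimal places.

t=0: π = [0.3333, 0.2500, 0.4167]
t=1: π = [0.1833, 0.2667, 0.5500]
t=2: π = [0.2167, 0.2367, 0.5467]
t=3: π = [0.2040, 0.2433, 0.5527]
t=4: π = [0.2079, 0.2408, 0.5513]
t=5: π = [0.2066, 0.2416, 0.5518]

π = [0.2066, 0.2416, 0.5518]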